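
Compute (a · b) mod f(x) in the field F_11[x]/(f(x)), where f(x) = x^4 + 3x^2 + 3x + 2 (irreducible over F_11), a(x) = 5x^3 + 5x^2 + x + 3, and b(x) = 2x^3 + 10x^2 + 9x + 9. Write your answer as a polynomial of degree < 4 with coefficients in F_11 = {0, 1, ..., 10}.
a · b ≡ 6x^3 + 2x^2 + x + 3 (mod f(x))

Multiply in F_11[x]: a(x)·b(x) = (5x^3 + 5x^2 + x + 3)·(2x^3 + 10x^2 + 9x + 9) = 10x^6 + 5x^5 + 9x^4 + 7x^3 + 7x^2 + 3x + 5. This has degree ≥ 4, so divide by f(x) over F_11: 10x^6 + 5x^5 + 9x^4 + 7x^3 + 7x^2 + 3x + 5 = (10x^2 + 5x + 1)·(x^4 + 3x^2 + 3x + 2) + (6x^3 + 2x^2 + x + 3). Hence a·b ≡ 6x^3 + 2x^2 + x + 3 (mod f). (F_11[x]/(f) is a field with 11^4 = 14641 elements since f is irreducible of degree 4.)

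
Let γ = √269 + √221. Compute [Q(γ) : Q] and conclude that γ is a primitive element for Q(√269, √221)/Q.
[Q(γ) : Q] = 4 (equivalently, Q(γ) = Q(√269, √221))

Obviously Q(γ) ⊆ Q(√269, √221), and [Q(√269, √221):Q] = 4 (since 269, 221 are distinct squarefree integers > 1 with 59449 not a perfect square). To show equality we compute the minimal polynomial of γ. From γ = √269 + √221: γ^2 = 269 + 2√(59449) + 221 = 490 + 2√(59449), so γ^2 - 490 = 2√(59449); squaring, (γ^2 - 490)^2 = 4·59449, i.e. γ^4 - 980γ^2 + 240100 - 237796 = 0, i.e. γ^4 - 980γ^2 + 2304 = 0. So γ is a root of x^4 - 980x^2 + 2304. This polynomial is irreducible over Q: it has no rational root (each ±√269 ± √221 is irrational), and any factorization into two quadratics over Q would force √(59449) ∈ Q (pairing opposite roots) or √269, √221 ∈ Q (other pairings), all impossible. Hence [Q(γ):Q] = 4 = [Q(√269, √221):Q], so Q(γ) = Q(√269, √221).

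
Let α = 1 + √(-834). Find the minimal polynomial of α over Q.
m_α(x) = x^2 - 2x + 835

From α - 1 = √(-834), squaring gives (α - 1)^2 = -834, i.e. α^2 - 2α + 1 = -834, so α^2 - 2α + 835 = 0. The discriminant of x^2 - 2x + 835 is (-2)^2 - 4·(835) = 4 - 3340 = -3336, and 4·(-834) is not a perfect square in Q since -834 is squarefree and ≠ 1. Hence x^2 - 2x + 835 is irreducible over Q and is the minimal polynomial of α.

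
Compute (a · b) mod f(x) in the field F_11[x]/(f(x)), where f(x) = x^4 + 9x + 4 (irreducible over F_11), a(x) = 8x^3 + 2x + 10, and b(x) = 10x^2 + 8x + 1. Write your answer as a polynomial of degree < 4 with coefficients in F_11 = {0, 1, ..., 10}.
a · b ≡ 6x^3 + x^2 + 7 (mod f(x))

Multiply in F_11[x]: a(x)·b(x) = (8x^3 + 2x + 10)·(10x^2 + 8x + 1) = 3x^5 + 9x^4 + 6x^3 + 6x^2 + 5x + 10. This has degree ≥ 4, so divide by f(x) over F_11: 3x^5 + 9x^4 + 6x^3 + 6x^2 + 5x + 10 = (3x + 9)·(x^4 + 9x + 4) + (6x^3 + x^2 + 7). Hence a·b ≡ 6x^3 + x^2 + 7 (mod f). (F_11[x]/(f) is a field with 11^4 = 14641 elements since f is irreducible of degree 4.)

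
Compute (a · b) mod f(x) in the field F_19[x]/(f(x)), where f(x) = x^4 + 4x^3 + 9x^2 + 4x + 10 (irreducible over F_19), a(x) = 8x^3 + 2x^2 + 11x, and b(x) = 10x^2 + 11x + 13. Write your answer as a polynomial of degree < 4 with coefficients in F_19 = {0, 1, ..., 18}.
a · b ≡ 3x^3 + 6x^2 + x + 11 (mod f(x))

Multiply in F_19[x]: a(x)·b(x) = (8x^3 + 2x^2 + 11x)·(10x^2 + 11x + 13) = 4x^5 + 13x^4 + 8x^3 + 14x^2 + 10x. This has degree ≥ 4, so divide by f(x) over F_19: 4x^5 + 13x^4 + 8x^3 + 14x^2 + 10x = (4x + 16)·(x^4 + 4x^3 + 9x^2 + 4x + 10) + (3x^3 + 6x^2 + x + 11). Hence a·b ≡ 3x^3 + 6x^2 + x + 11 (mod f). (F_19[x]/(f) is a field with 19^4 = 130321 elements since f is irreducible of degree 4.)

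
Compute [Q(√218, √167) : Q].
[Q(√218, √167) : Q] = 4

[Q(√218):Q] = 2 (min poly x^2 - 218, irreducible since 218 is squarefree > 1). For the top step, suppose √167 ∈ Q(√218), say √167 = c + d√218 with c, d ∈ Q. Squaring: 167 = c^2 + 218d^2 + 2cd√218. Since √218 ∉ Q this forces 2cd = 0. If d = 0 then √167 = c ∈ Q, contradicting 167 squarefree > 1. If c = 0 then 167 = 218d^2, so 218·167 = (218d)^2 is a perfect square in Q — but 218·167 = 36406 is not a perfect square (since 218 and 167 are distinct squarefree integers). Contradiction. Hence √167 ∉ Q(√218), so x^2 - 167 stays irreducible over Q(√218) and [Q(√218, √167) : Q(√218)] = 2. By the tower law, [Q(√218, √167) : Q] = 2 · 2 = 4.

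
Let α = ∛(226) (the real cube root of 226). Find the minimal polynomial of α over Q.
m_α(x) = x^3 - 226

α satisfies α^3 = 226, so x^3 - 226 annihilates α. By the rational root test, a rational root p/q (in lowest terms) of x^3 - 226 would satisfy p^3 = 226 q^3, forcing q = 1 and p^3 = 226; but 226 is not a perfect cube, contradiction. A monic cubic over Q with no rational root is irreducible (any nontrivial factorization would include a linear factor). Hence x^3 - 226 is the minimal polynomial of α, and in particular [Q(α):Q] = 3.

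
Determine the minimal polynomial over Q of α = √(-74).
m_α(x) = x^2 + 74

α satisfies α^2 + 74 = 0, so x^2 + 74 annihilates α. Since d = -74 is squarefree and ≠ 1, it is not a perfect square in Q, so x^2 + 74 has no rational root and is therefore irreducible over Q (a degree-2 polynomial over a field is irreducible iff it has no root). Hence m_α(x) = x^2 + 74.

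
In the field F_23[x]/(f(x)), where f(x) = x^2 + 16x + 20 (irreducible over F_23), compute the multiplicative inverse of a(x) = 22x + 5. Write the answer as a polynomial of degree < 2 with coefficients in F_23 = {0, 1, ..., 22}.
a(x)^(-1) ≡ 7x + 9 (mod f(x))

Since f is irreducible over F_23, F_23[x]/(f) is a field and a(x) ≠ 0 has an inverse. Apply the extended Euclidean algorithm to f(x) and a(x) in F_23[x]: f(x) = (22x + 2)·a(x) + (10). The last nonzero remainder is the constant 10 = gcd(f, a) in F_23. Back-substituting through the division chain expresses 10 = s(x)·a(x) + t(x)·f(x) with s(x) ≡ x + 21 (mod f), so (x + 21)·a(x) ≡ 10 (mod f). Multiplying by 10^(-1) ≡ 7 in F_23 gives a(x)^(-1) ≡ 7·(x + 21) ≡ 7x + 9 (mod f). Check: (22x + 5)·(7x + 9) = 16x^2 + 3x + 22 ≡ 1 (mod x^2 + 16x + 20).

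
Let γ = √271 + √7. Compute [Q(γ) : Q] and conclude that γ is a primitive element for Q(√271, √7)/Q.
[Q(γ) : Q] = 4 (equivalently, Q(γ) = Q(√271, √7))

Obviously Q(γ) ⊆ Q(√271, √7), and [Q(√271, √7):Q] = 4 (since 271, 7 are distinct squarefree integers > 1 with 1897 not a perfect square). To show equality we compute the minimal polynomial of γ. From γ = √271 + √7: γ^2 = 271 + 2√(1897) + 7 = 278 + 2√(1897), so γ^2 - 278 = 2√(1897); squaring, (γ^2 - 278)^2 = 4·1897, i.e. γ^4 - 556γ^2 + 77284 - 7588 = 0, i.e. γ^4 - 556γ^2 + 69696 = 0. So γ is a root of x^4 - 556x^2 + 69696. This polynomial is irreducible over Q: it has no rational root (each ±√271 ± √7 is irrational), and any factorization into two quadratics over Q would force √(1897) ∈ Q (pairing opposite roots) or √271, √7 ∈ Q (other pairings), all impossible. Hence [Q(γ):Q] = 4 = [Q(√271, √7):Q], so Q(γ) = Q(√271, √7).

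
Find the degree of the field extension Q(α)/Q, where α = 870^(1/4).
[Q(α):Q] = 4

α is a root of x^4 - 870. By Eisenstein's criterion at the prime p = 2 (which divides the constant term 870 but p^2 = 4 does not, since 870 is squarefree), x^4 - 870 is irreducible over Q. Hence [Q(α):Q] = 4.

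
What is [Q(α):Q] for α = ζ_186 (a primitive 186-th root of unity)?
[Q(α):Q] = 60

The minimal polynomial of ζ_186 over Q is the 186-th cyclotomic polynomial Φ_186(x), which is irreducible over Q and has degree φ(186) = 60. Hence [Q(α):Q] = φ(186) = 60.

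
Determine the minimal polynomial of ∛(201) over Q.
m_α(x) = x^3 - 201

α satisfies α^3 = 201, so x^3 - 201 annihilates α. By the rational root test, a rational root p/q (in lowest terms) of x^3 - 201 would satisfy p^3 = 201 q^3, forcing q = 1 and p^3 = 201; but 201 is not a perfect cube, contradiction. A monic cubic over Q with no rational root is irreducible (any nontrivial factorization would include a linear factor). Hence x^3 - 201 is the minimal polynomial of α, and in particular [Q(α):Q] = 3.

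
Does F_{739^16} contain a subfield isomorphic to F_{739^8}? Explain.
Yes: F_{739^8} is a subfield of F_{739^16}

F_{p^m} embeds in F_{p^n} iff m | n (since F_{p^n} is the splitting field of x^(p^n) - x, and F_{p^m} ⊂ F_{p^n} forces p^n to be a power of p^m, i.e. m | n; conversely if m | n then every root of x^(p^m) - x is a root of x^(p^n) - x). Here 8 | 16 (since 16 = 2·8), so F_{739^8} is a subfield of F_{739^16}, and [F_{739^16} : F_{739^8}] = 16/8 = 2.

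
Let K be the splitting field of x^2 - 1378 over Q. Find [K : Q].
[K : Q] = 2

f(x) = x^2 - 1378 factors as (x - √1378)(x + √1378). The splitting field is K = Q(√1378). Since 1378 is squarefree and > 1, it is not a perfect square, so x^2 - 1378 is irreducible over Q and [Q(√1378) : Q] = 2. Hence [K : Q] = 2.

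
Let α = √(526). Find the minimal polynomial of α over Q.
m_α(x) = x^2 - 526

α satisfies α^2 - 526 = 0, so x^2 - 526 annihilates α. Since d = 526 is squarefree and ≠ 1, it is not a perfect square in Q, so x^2 - 526 has no rational root and is therefore irreducible over Q (a degree-2 polynomial over a field is irreducible iff it has no root). Hence m_α(x) = x^2 - 526.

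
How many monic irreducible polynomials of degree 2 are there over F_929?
There are 431056 monic irreducible polynomials of degree 2 over F_929

Each element of F_{929^2} that lies in no proper subfield is a root of exactly one monic irreducible of degree 2 over F_929, and each such polynomial has 2 distinct roots in F_{929^2}. By Möbius inversion the count is N_929(2) = (1/2) Σ_{d|2} μ(2/d) · 929^d = (1/2)(μ(2)·929^1 + μ(1)·929^2) = 862112/2 = 431056.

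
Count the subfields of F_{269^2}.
F_{269^2} has 2 subfields

The subfields of F_{p^n} are exactly the fields F_{p^d} for d | n (each is the fixed field of the unique index-d subgroup of Gal(F_{p^n}/F_p) ≅ Z/nZ). The divisors of n = 2 are {1, 2}, giving 2 subfields: F_{269^1}, F_{269^2}.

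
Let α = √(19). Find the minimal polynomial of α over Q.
m_α(x) = x^2 - 19

α satisfies α^2 - 19 = 0, so x^2 - 19 annihilates α. Since d = 19 is squarefree and ≠ 1, it is not a perfect square in Q, so x^2 - 19 has no rational root and is therefore irreducible over Q (a degree-2 polynomial over a field is irreducible iff it has no root). Hence m_α(x) = x^2 - 19.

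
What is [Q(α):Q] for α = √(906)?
[Q(α):Q] = 2

[Q(α):Q] equals the degree of the minimal polynomial of α. Here α^2 = 906 and x^2 - 906 is irreducible (d = 906 is squarefree, ≠ 1, hence not a square), so deg(m_α) = 2. Thus [Q(α):Q] = 2.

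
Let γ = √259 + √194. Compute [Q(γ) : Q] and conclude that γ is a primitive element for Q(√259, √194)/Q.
[Q(γ) : Q] = 4 (equivalently, Q(γ) = Q(√259, √194))

Obviously Q(γ) ⊆ Q(√259, √194), and [Q(√259, √194):Q] = 4 (since 259, 194 are distinct squarefree integers > 1 with 50246 not a perfect square). To show equality we compute the minimal polynomial of γ. From γ = √259 + √194: γ^2 = 259 + 2√(50246) + 194 = 453 + 2√(50246), so γ^2 - 453 = 2√(50246); squaring, (γ^2 - 453)^2 = 4·50246, i.e. γ^4 - 906γ^2 + 205209 - 200984 = 0, i.e. γ^4 - 906γ^2 + 4225 = 0. So γ is a root of x^4 - 906x^2 + 4225. This polynomial is irreducible over Q: it has no rational root (each ±√259 ± √194 is irrational), and any factorization into two quadratics over Q would force √(50246) ∈ Q (pairing opposite roots) or √259, √194 ∈ Q (other pairings), all impossible. Hence [Q(γ):Q] = 4 = [Q(√259, √194):Q], so Q(γ) = Q(√259, √194).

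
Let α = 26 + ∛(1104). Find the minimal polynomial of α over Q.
m_α(x) = x^3 - 78x^2 + 2028x - 18680

Set β = α - 26 = ∛(1104), so β^3 = 1104. Then (α - 26)^3 - 1104 = 0, i.e. α is a root of g(x) = (x - 26)^3 - 1104 = x^3 - 78x^2 + 2028x - 18680. Since g(x) = h(x - 26) where h(x) = x^3 - 1104, and h is irreducible over Q (because 1104 is not a perfect cube, so h has no rational root, and a monic cubic with no rational root is irreducible), g is also irreducible (irreducibility is preserved under the substitution x → x - 26). Hence m_α(x) = x^3 - 78x^2 + 2028x - 18680.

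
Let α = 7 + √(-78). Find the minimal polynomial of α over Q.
m_α(x) = x^2 - 14x + 127

From α - 7 = √(-78), squaring gives (α - 7)^2 = -78, i.e. α^2 - 14α + 49 = -78, so α^2 - 14α + 127 = 0. The discriminant of x^2 - 14x + 127 is (-14)^2 - 4·(127) = 196 - 508 = -312, and 4·(-78) is not a perfect square in Q since -78 is squarefree and ≠ 1. Hence x^2 - 14x + 127 is irreducible over Q and is the minimal polynomial of α.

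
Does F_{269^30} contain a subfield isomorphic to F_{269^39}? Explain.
No: F_{269^39} is not a subfield of F_{269^30}

F_{p^m} embeds in F_{p^n} iff m | n. Here 39 ∤ 30 (since 30 = 0·39 + 30 with remainder 30 ≠ 0), so F_{269^39} is not a subfield of F_{269^30}. Equivalently: if it were, the tower law would give 39 = [F_{269^39}:F_269] dividing [F_{269^30}:F_269] = 30, contradiction.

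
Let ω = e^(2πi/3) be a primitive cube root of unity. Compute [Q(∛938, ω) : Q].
[Q(∛938, ω) : Q] = 6

[Q(∛938):Q] = 3 (min poly x^3 - 938, irreducible since 938 is not a perfect cube). [Q(ω):Q] = 2 (min poly x^2 + x + 1). Since Q(∛938) ⊂ R and ω ∉ R, we have ω ∉ Q(∛938), so x^2 + x + 1 remains irreducible over Q(∛938) and [Q(∛938, ω) : Q(∛938)] = 2. By the tower law, [Q(∛938, ω) : Q] = 3 · 2 = 6. (In fact Q(∛938, ω) is the splitting field of x^3 - 938 over Q.)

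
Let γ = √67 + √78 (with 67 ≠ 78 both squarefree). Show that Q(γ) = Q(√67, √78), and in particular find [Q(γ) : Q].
[Q(γ) : Q] = 4 (equivalently, Q(γ) = Q(√67, √78))

Obviously Q(γ) ⊆ Q(√67, √78), and [Q(√67, √78):Q] = 4 (since 67, 78 are distinct squarefree integers > 1 with 5226 not a perfect square). To show equality we compute the minimal polynomial of γ. From γ = √67 + √78: γ^2 = 67 + 2√(5226) + 78 = 145 + 2√(5226), so γ^2 - 145 = 2√(5226); squaring, (γ^2 - 145)^2 = 4·5226, i.e. γ^4 - 290γ^2 + 21025 - 20904 = 0, i.e. γ^4 - 290γ^2 + 121 = 0. So γ is a root of x^4 - 290x^2 + 121. This polynomial is irreducible over Q: it has no rational root (each ±√67 ± √78 is irrational), and any factorization into two quadratics over Q would force √(5226) ∈ Q (pairing opposite roots) or √67, √78 ∈ Q (other pairings), all impossible. Hence [Q(γ):Q] = 4 = [Q(√67, √78):Q], so Q(γ) = Q(√67, √78).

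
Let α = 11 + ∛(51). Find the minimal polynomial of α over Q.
m_α(x) = x^3 - 33x^2 + 363x - 1382

Set β = α - 11 = ∛(51), so β^3 = 51. Then (α - 11)^3 - 51 = 0, i.e. α is a root of g(x) = (x - 11)^3 - 51 = x^3 - 33x^2 + 363x - 1382. Since g(x) = h(x - 11) where h(x) = x^3 - 51, and h is irreducible over Q (because 51 is not a perfect cube, so h has no rational root, and a monic cubic with no rational root is irreducible), g is also irreducible (irreducibility is preserved under the substitution x → x - 11). Hence m_α(x) = x^3 - 33x^2 + 363x - 1382.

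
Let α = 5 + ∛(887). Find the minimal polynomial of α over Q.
m_α(x) = x^3 - 15x^2 + 75x - 1012

Set β = α - 5 = ∛(887), so β^3 = 887. Then (α - 5)^3 - 887 = 0, i.e. α is a root of g(x) = (x - 5)^3 - 887 = x^3 - 15x^2 + 75x - 1012. Since g(x) = h(x - 5) where h(x) = x^3 - 887, and h is irreducible over Q (because 887 is not a perfect cube, so h has no rational root, and a monic cubic with no rational root is irreducible), g is also irreducible (irreducibility is preserved under the substitution x → x - 5). Hence m_α(x) = x^3 - 15x^2 + 75x - 1012.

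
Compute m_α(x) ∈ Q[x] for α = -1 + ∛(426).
m_α(x) = x^3 + 3x^2 + 3x - 425

Set β = α + 1 = ∛(426), so β^3 = 426. Then (α + 1)^3 - 426 = 0, i.e. α is a root of g(x) = (x + 1)^3 - 426 = x^3 + 3x^2 + 3x - 425. Since g(x) = h(x + 1) where h(x) = x^3 - 426, and h is irreducible over Q (because 426 is not a perfect cube, so h has no rational root, and a monic cubic with no rational root is irreducible), g is also irreducible (irreducibility is preserved under the substitution x → x + 1). Hence m_α(x) = x^3 + 3x^2 + 3x - 425.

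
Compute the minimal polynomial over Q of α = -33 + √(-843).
m_α(x) = x^2 + 66x + 1932

From α + 33 = √(-843), squaring gives (α + 33)^2 = -843, i.e. α^2 + 66α + 1089 = -843, so α^2 + 66α + 1932 = 0. The discriminant of x^2 + 66x + 1932 is (66)^2 - 4·(1932) = 4356 - 7728 = -3372, and 4·(-843) is not a perfect square in Q since -843 is squarefree and ≠ 1. Hence x^2 + 66x + 1932 is irreducible over Q and is the minimal polynomial of α.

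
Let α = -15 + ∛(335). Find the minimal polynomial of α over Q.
m_α(x) = x^3 + 45x^2 + 675x + 3040

Set β = α + 15 = ∛(335), so β^3 = 335. Then (α + 15)^3 - 335 = 0, i.e. α is a root of g(x) = (x + 15)^3 - 335 = x^3 + 45x^2 + 675x + 3040. Since g(x) = h(x + 15) where h(x) = x^3 - 335, and h is irreducible over Q (because 335 is not a perfect cube, so h has no rational root, and a monic cubic with no rational root is irreducible), g is also irreducible (irreducibility is preserved under the substitution x → x + 15). Hence m_α(x) = x^3 + 45x^2 + 675x + 3040.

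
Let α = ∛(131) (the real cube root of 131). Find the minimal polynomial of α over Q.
m_α(x) = x^3 - 131

α satisfies α^3 = 131, so x^3 - 131 annihilates α. By the rational root test, a rational root p/q (in lowest terms) of x^3 - 131 would satisfy p^3 = 131 q^3, forcing q = 1 and p^3 = 131; but 131 is not a perfect cube, contradiction. A monic cubic over Q with no rational root is irreducible (any nontrivial factorization would include a linear factor). Hence x^3 - 131 is the minimal polynomial of α, and in particular [Q(α):Q] = 3.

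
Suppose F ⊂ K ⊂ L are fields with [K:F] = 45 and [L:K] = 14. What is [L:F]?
[L:F] = 630

The tower law says that for any tower of field extensions F ⊂ K ⊂ L with finite degrees, [L:F] = [L:K] · [K:F]. Here this gives [L:F] = 14 · 45 = 630.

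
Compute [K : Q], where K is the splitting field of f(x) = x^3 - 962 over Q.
[K : Q] = 6

The roots of x^3 - 962 are ∛962, ω∛962, ω^2∛962 where ω = e^(2πi/3) is a primitive cube root of unity, so K = Q(∛962, ω). Now [Q(∛962):Q] = 3 (since 962 is not a perfect cube, x^3 - 962 is irreducible) and [Q(ω):Q] = 2. Both 2 and 3 divide [K:Q], and [K:Q] ≤ 3·2 = 6, so [K:Q] = 6. (Equivalently: Q(∛962) ⊂ R but ω ∉ R, so [K : Q(∛962)] = 2.)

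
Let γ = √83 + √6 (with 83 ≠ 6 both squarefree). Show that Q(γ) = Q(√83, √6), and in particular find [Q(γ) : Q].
[Q(γ) : Q] = 4 (equivalently, Q(γ) = Q(√83, √6))

Obviously Q(γ) ⊆ Q(√83, √6), and [Q(√83, √6):Q] = 4 (since 83, 6 are distinct squarefree integers > 1 with 498 not a perfect square). To show equality we compute the minimal polynomial of γ. From γ = √83 + √6: γ^2 = 83 + 2√(498) + 6 = 89 + 2√(498), so γ^2 - 89 = 2√(498); squaring, (γ^2 - 89)^2 = 4·498, i.e. γ^4 - 178γ^2 + 7921 - 1992 = 0, i.e. γ^4 - 178γ^2 + 5929 = 0. So γ is a root of x^4 - 178x^2 + 5929. This polynomial is irreducible over Q: it has no rational root (each ±√83 ± √6 is irrational), and any factorization into two quadratics over Q would force √(498) ∈ Q (pairing opposite roots) or √83, √6 ∈ Q (other pairings), all impossible. Hence [Q(γ):Q] = 4 = [Q(√83, √6):Q], so Q(γ) = Q(√83, √6).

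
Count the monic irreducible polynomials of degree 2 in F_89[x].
There are 3916 monic irreducible polynomials of degree 2 over F_89

Each element of F_{89^2} that lies in no proper subfield is a root of exactly one monic irreducible of degree 2 over F_89, and each such polynomial has 2 distinct roots in F_{89^2}. By Möbius inversion the count is N_89(2) = (1/2) Σ_{d|2} μ(2/d) · 89^d = (1/2)(μ(2)·89^1 + μ(1)·89^2) = 7832/2 = 3916.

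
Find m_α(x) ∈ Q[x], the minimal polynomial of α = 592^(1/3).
m_α(x) = x^3 - 592

α satisfies α^3 = 592, so x^3 - 592 annihilates α. By the rational root test, a rational root p/q (in lowest terms) of x^3 - 592 would satisfy p^3 = 592 q^3, forcing q = 1 and p^3 = 592; but 592 is not a perfect cube, contradiction. A monic cubic over Q with no rational root is irreducible (any nontrivial factorization would include a linear factor). Hence x^3 - 592 is the minimal polynomial of α, and in particular [Q(α):Q] = 3.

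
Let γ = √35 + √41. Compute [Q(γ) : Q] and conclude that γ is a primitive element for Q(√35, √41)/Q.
[Q(γ) : Q] = 4 (equivalently, Q(γ) = Q(√35, √41))

Obviously Q(γ) ⊆ Q(√35, √41), and [Q(√35, √41):Q] = 4 (since 35, 41 are distinct squarefree integers > 1 with 1435 not a perfect square). To show equality we compute the minimal polynomial of γ. From γ = √35 + √41: γ^2 = 35 + 2√(1435) + 41 = 76 + 2√(1435), so γ^2 - 76 = 2√(1435); squaring, (γ^2 - 76)^2 = 4·1435, i.e. γ^4 - 152γ^2 + 5776 - 5740 = 0, i.e. γ^4 - 152γ^2 + 36 = 0. So γ is a root of x^4 - 152x^2 + 36. This polynomial is irreducible over Q: it has no rational root (each ±√35 ± √41 is irrational), and any factorization into two quadratics over Q would force √(1435) ∈ Q (pairing opposite roots) or √35, √41 ∈ Q (other pairings), all impossible. Hence [Q(γ):Q] = 4 = [Q(√35, √41):Q], so Q(γ) = Q(√35, √41).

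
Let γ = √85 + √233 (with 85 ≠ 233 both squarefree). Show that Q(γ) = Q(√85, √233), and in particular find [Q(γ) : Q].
[Q(γ) : Q] = 4 (equivalently, Q(γ) = Q(√85, √233))

Obviously Q(γ) ⊆ Q(√85, √233), and [Q(√85, √233):Q] = 4 (since 85, 233 are distinct squarefree integers > 1 with 19805 not a perfect square). To show equality we compute the minimal polynomial of γ. From γ = √85 + √233: γ^2 = 85 + 2√(19805) + 233 = 318 + 2√(19805), so γ^2 - 318 = 2√(19805); squaring, (γ^2 - 318)^2 = 4·19805, i.e. γ^4 - 636γ^2 + 101124 - 79220 = 0, i.e. γ^4 - 636γ^2 + 21904 = 0. So γ is a root of x^4 - 636x^2 + 21904. This polynomial is irreducible over Q: it has no rational root (each ±√85 ± √233 is irrational), and any factorization into two quadratics over Q would force √(19805) ∈ Q (pairing opposite roots) or √85, √233 ∈ Q (other pairings), all impossible. Hence [Q(γ):Q] = 4 = [Q(√85, √233):Q], so Q(γ) = Q(√85, √233).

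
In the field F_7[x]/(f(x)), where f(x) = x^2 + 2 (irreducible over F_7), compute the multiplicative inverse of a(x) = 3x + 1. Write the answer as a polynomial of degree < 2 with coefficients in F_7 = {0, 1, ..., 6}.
a(x)^(-1) ≡ 5x + 3 (mod f(x))

Since f is irreducible over F_7, F_7[x]/(f) is a field and a(x) ≠ 0 has an inverse. Apply the extended Euclidean algorithm to f(x) and a(x) in F_7[x]: f(x) = (5x + 3)·a(x) + (6). The last nonzero remainder is the constant 6 = gcd(f, a) in F_7. Back-substituting through the division chain expresses 6 = s(x)·a(x) + t(x)·f(x) with s(x) ≡ 2x + 4 (mod f), so (2x + 4)·a(x) ≡ 6 (mod f). Multiplying by 6^(-1) ≡ 6 in F_7 gives a(x)^(-1) ≡ 6·(2x + 4) ≡ 5x + 3 (mod f). Check: (3x + 1)·(5x + 3) = x^2 + 3 ≡ 1 (mod x^2 + 2).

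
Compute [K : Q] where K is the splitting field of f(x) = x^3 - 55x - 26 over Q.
[K : Q] = 6

By the rational root test, any rational root of the monic integer polynomial f(x) = x^3 - 55x - 26 must be an integer dividing the constant term -26, i.e. one of ±{1, 2, 13, 26}. Evaluating: f(1) = -80, f(-1) = 28, f(2) = -128, f(-2) = 76, f(13) = 1456, f(-13) = -1508, f(26) = 16120, f(-26) = -16172; none is 0, so f has no rational root and is therefore irreducible over Q (a cubic with no linear factor over a field is irreducible). For an irreducible cubic, the Galois group is A_3 or S_3 according as the discriminant disc(f) = -4a^3 - 27b^2 = -4·(-55)^3 - 27·(-26)^2 = 647248 is or is not a square in Q. Here disc(f) = 647248 is not a perfect square in Q, so the Galois group of f over Q is not contained in A_3 and must be all of S_3. The splitting field has degree |S_3| = 6 over Q, so [K : Q] = 6.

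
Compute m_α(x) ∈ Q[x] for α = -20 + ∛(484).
m_α(x) = x^3 + 60x^2 + 1200x + 7516

Set β = α + 20 = ∛(484), so β^3 = 484. Then (α + 20)^3 - 484 = 0, i.e. α is a root of g(x) = (x + 20)^3 - 484 = x^3 + 60x^2 + 1200x + 7516. Since g(x) = h(x + 20) where h(x) = x^3 - 484, and h is irreducible over Q (because 484 is not a perfect cube, so h has no rational root, and a monic cubic with no rational root is irreducible), g is also irreducible (irreducibility is preserved under the substitution x → x + 20). Hence m_α(x) = x^3 + 60x^2 + 1200x + 7516.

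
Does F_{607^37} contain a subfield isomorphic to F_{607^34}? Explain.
No: F_{607^34} is not a subfield of F_{607^37}

F_{p^m} embeds in F_{p^n} iff m | n. Here 34 ∤ 37 (since 37 = 1·34 + 3 with remainder 3 ≠ 0), so F_{607^34} is not a subfield of F_{607^37}. Equivalently: if it were, the tower law would give 34 = [F_{607^34}:F_607] dividing [F_{607^37}:F_607] = 37, contradiction.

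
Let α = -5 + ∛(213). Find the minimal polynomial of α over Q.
m_α(x) = x^3 + 15x^2 + 75x - 88

Set β = α + 5 = ∛(213), so β^3 = 213. Then (α + 5)^3 - 213 = 0, i.e. α is a root of g(x) = (x + 5)^3 - 213 = x^3 + 15x^2 + 75x - 88. Since g(x) = h(x + 5) where h(x) = x^3 - 213, and h is irreducible over Q (because 213 is not a perfect cube, so h has no rational root, and a monic cubic with no rational root is irreducible), g is also irreducible (irreducibility is preserved under the substitution x → x + 5). Hence m_α(x) = x^3 + 15x^2 + 75x - 88.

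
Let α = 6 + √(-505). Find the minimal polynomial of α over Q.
m_α(x) = x^2 - 12x + 541

From α - 6 = √(-505), squaring gives (α - 6)^2 = -505, i.e. α^2 - 12α + 36 = -505, so α^2 - 12α + 541 = 0. The discriminant of x^2 - 12x + 541 is (-12)^2 - 4·(541) = 144 - 2164 = -2020, and 4·(-505) is not a perfect square in Q since -505 is squarefree and ≠ 1. Hence x^2 - 12x + 541 is irreducible over Q and is the minimal polynomial of α.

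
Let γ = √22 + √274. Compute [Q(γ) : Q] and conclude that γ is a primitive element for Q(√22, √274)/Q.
[Q(γ) : Q] = 4 (equivalently, Q(γ) = Q(√22, √274))

Obviously Q(γ) ⊆ Q(√22, √274), and [Q(√22, √274):Q] = 4 (since 22, 274 are distinct squarefree integers > 1 with 6028 not a perfect square). To show equality we compute the minimal polynomial of γ. From γ = √22 + √274: γ^2 = 22 + 2√(6028) + 274 = 296 + 2√(6028), so γ^2 - 296 = 2√(6028); squaring, (γ^2 - 296)^2 = 4·6028, i.e. γ^4 - 592γ^2 + 87616 - 24112 = 0, i.e. γ^4 - 592γ^2 + 63504 = 0. So γ is a root of x^4 - 592x^2 + 63504. This polynomial is irreducible over Q: it has no rational root (each ±√22 ± √274 is irrational), and any factorization into two quadratics over Q would force √(6028) ∈ Q (pairing opposite roots) or √22, √274 ∈ Q (other pairings), all impossible. Hence [Q(γ):Q] = 4 = [Q(√22, √274):Q], so Q(γ) = Q(√22, √274).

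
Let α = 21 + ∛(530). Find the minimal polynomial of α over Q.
m_α(x) = x^3 - 63x^2 + 1323x - 9791

Set β = α - 21 = ∛(530), so β^3 = 530. Then (α - 21)^3 - 530 = 0, i.e. α is a root of g(x) = (x - 21)^3 - 530 = x^3 - 63x^2 + 1323x - 9791. Since g(x) = h(x - 21) where h(x) = x^3 - 530, and h is irreducible over Q (because 530 is not a perfect cube, so h has no rational root, and a monic cubic with no rational root is irreducible), g is also irreducible (irreducibility is preserved under the substitution x → x - 21). Hence m_α(x) = x^3 - 63x^2 + 1323x - 9791.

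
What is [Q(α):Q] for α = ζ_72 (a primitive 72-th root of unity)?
[Q(α):Q] = 24

The minimal polynomial of ζ_72 over Q is the 72-th cyclotomic polynomial Φ_72(x), which is irreducible over Q and has degree φ(72) = 24. Hence [Q(α):Q] = φ(72) = 24.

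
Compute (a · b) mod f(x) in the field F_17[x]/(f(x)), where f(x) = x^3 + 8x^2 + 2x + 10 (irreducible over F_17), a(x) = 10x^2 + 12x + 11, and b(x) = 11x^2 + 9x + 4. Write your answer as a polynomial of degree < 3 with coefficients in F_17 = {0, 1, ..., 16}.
a · b ≡ 9x^2 + 6x + 11 (mod f(x))

Multiply in F_17[x]: a(x)·b(x) = (10x^2 + 12x + 11)·(11x^2 + 9x + 4) = 8x^4 + x^3 + 14x^2 + 11x + 10. This has degree ≥ 3, so divide by f(x) over F_17: 8x^4 + x^3 + 14x^2 + 11x + 10 = (8x + 5)·(x^3 + 8x^2 + 2x + 10) + (9x^2 + 6x + 11). Hence a·b ≡ 9x^2 + 6x + 11 (mod f). (F_17[x]/(f) is a field with 17^3 = 4913 elements since f is irreducible of degree 3.)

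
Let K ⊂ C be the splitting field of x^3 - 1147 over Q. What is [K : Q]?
[K : Q] = 6

The roots of x^3 - 1147 are ∛1147, ω∛1147, ω^2∛1147 where ω = e^(2πi/3) is a primitive cube root of unity, so K = Q(∛1147, ω). Now [Q(∛1147):Q] = 3 (since 1147 is not a perfect cube, x^3 - 1147 is irreducible) and [Q(ω):Q] = 2. Both 2 and 3 divide [K:Q], and [K:Q] ≤ 3·2 = 6, so [K:Q] = 6. (Equivalently: Q(∛1147) ⊂ R but ω ∉ R, so [K : Q(∛1147)] = 2.)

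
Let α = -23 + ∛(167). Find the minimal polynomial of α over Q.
m_α(x) = x^3 + 69x^2 + 1587x + 12000

Set β = α + 23 = ∛(167), so β^3 = 167. Then (α + 23)^3 - 167 = 0, i.e. α is a root of g(x) = (x + 23)^3 - 167 = x^3 + 69x^2 + 1587x + 12000. Since g(x) = h(x + 23) where h(x) = x^3 - 167, and h is irreducible over Q (because 167 is not a perfect cube, so h has no rational root, and a monic cubic with no rational root is irreducible), g is also irreducible (irreducibility is preserved under the substitution x → x + 23). Hence m_α(x) = x^3 + 69x^2 + 1587x + 12000.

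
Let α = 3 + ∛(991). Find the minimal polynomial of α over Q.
m_α(x) = x^3 - 9x^2 + 27x - 1018

Set β = α - 3 = ∛(991), so β^3 = 991. Then (α - 3)^3 - 991 = 0, i.e. α is a root of g(x) = (x - 3)^3 - 991 = x^3 - 9x^2 + 27x - 1018. Since g(x) = h(x - 3) where h(x) = x^3 - 991, and h is irreducible over Q (because 991 is not a perfect cube, so h has no rational root, and a monic cubic with no rational root is irreducible), g is also irreducible (irreducibility is preserved under the substitution x → x - 3). Hence m_α(x) = x^3 - 9x^2 + 27x - 1018.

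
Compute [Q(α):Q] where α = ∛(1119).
[Q(α):Q] = 3

The minimal polynomial of α is x^3 - 1119, irreducible over Q since 1119 is not a perfect cube (so x^3 - 1119 has no rational root). Hence [Q(α):Q] = deg(m_α) = 3.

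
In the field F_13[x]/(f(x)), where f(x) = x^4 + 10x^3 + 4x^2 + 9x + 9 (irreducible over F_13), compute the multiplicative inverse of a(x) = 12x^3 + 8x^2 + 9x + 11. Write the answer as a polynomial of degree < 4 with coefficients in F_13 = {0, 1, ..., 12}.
a(x)^(-1) ≡ 4x^3 + 11x^2 + 3x + 9 (mod f(x))

Since f is irreducible over F_13, F_13[x]/(f) is a field and a(x) ≠ 0 has an inverse. Apply the extended Euclidean algorithm to f(x) and a(x) in F_13[x]: f(x) = (12x + 8)·a(x) + (x^2 + 12);  a(x) = (12x + 8)·(x^2 + 12) + (8x + 6);  (x^2 + 12) = (5x + 6)·(8x + 6) + (2). The last nonzero remainder is the constant 2 = gcd(f, a) in F_13. Back-substituting through the division chain expresses 2 = s(x)·a(x) + t(x)·f(x) with s(x) ≡ 8x^3 + 9x^2 + 6x + 5 (mod f), so (8x^3 + 9x^2 + 6x + 5)·a(x) ≡ 2 (mod f). Multiplying by 2^(-1) ≡ 7 in F_13 gives a(x)^(-1) ≡ 7·(8x^3 + 9x^2 + 6x + 5) ≡ 4x^3 + 11x^2 + 3x + 9 (mod f). Check: (12x^3 + 8x^2 + 9x + 11)·(4x^3 + 11x^2 + 3x + 9) = 9x^6 + 8x^5 + 4x^4 + 2x^3 + 12x^2 + 10x + 8 ≡ 1 (mod x^4 + 10x^3 + 4x^2 + 9x + 9).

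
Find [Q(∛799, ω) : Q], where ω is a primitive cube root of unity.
[Q(∛799, ω) : Q] = 6

[Q(∛799):Q] = 3 (min poly x^3 - 799, irreducible since 799 is not a perfect cube). [Q(ω):Q] = 2 (min poly x^2 + x + 1). Since Q(∛799) ⊂ R and ω ∉ R, we have ω ∉ Q(∛799), so x^2 + x + 1 remains irreducible over Q(∛799) and [Q(∛799, ω) : Q(∛799)] = 2. By the tower law, [Q(∛799, ω) : Q] = 3 · 2 = 6. (In fact Q(∛799, ω) is the splitting field of x^3 - 799 over Q.)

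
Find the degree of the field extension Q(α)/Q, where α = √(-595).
[Q(α):Q] = 2

[Q(α):Q] equals the degree of the minimal polynomial of α. Here α^2 = -595 and x^2 + 595 is irreducible (d = -595 is squarefree, ≠ 1, hence not a square), so deg(m_α) = 2. Thus [Q(α):Q] = 2.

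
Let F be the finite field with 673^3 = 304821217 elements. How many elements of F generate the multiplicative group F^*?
There are φ(304821216) = 87091200 primitive elements

F_q^* is cyclic of order q - 1 = 304821216. A cyclic group of order m has exactly φ(m) generators. Here m = 304821216 = 2^5 · 3^2 · 7 · 151201, so the number of primitive elements is φ(304821216) = 87091200.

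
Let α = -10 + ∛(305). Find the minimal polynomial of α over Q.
m_α(x) = x^3 + 30x^2 + 300x + 695

Set β = α + 10 = ∛(305), so β^3 = 305. Then (α + 10)^3 - 305 = 0, i.e. α is a root of g(x) = (x + 10)^3 - 305 = x^3 + 30x^2 + 300x + 695. Since g(x) = h(x + 10) where h(x) = x^3 - 305, and h is irreducible over Q (because 305 is not a perfect cube, so h has no rational root, and a monic cubic with no rational root is irreducible), g is also irreducible (irreducibility is preserved under the substitution x → x + 10). Hence m_α(x) = x^3 + 30x^2 + 300x + 695.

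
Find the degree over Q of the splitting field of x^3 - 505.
[K : Q] = 6

The roots of x^3 - 505 are ∛505, ω∛505, ω^2∛505 where ω = e^(2πi/3) is a primitive cube root of unity, so K = Q(∛505, ω). Now [Q(∛505):Q] = 3 (since 505 is not a perfect cube, x^3 - 505 is irreducible) and [Q(ω):Q] = 2. Both 2 and 3 divide [K:Q], and [K:Q] ≤ 3·2 = 6, so [K:Q] = 6. (Equivalently: Q(∛505) ⊂ R but ω ∉ R, so [K : Q(∛505)] = 2.)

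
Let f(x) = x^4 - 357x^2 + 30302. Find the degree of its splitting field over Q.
[K : Q] = 4

Solving the quadratic in x^2: x^2 = (357 ± √(357^2 - 4·30302))/2 = (357 ± √6241)/2 = (357 ± 79)/2, giving x^2 = 218 or x^2 = 139. So f(x) = (x^2 - 218)(x^2 - 139) and the roots of f are ±√218, ±√139. Hence the splitting field is K = Q(√218, √139). Since 218 and 139 are distinct squarefree integers > 1, their product 30302 is not a perfect square, so √139 ∉ Q(√218). By the tower law [K:Q] = [Q(√218,√139):Q(√218)] · [Q(√218):Q] = 2 · 2 = 4.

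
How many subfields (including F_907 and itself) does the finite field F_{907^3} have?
F_{907^3} has 2 subfields

The subfields of F_{p^n} are exactly the fields F_{p^d} for d | n (each is the fixed field of the unique index-d subgroup of Gal(F_{p^n}/F_p) ≅ Z/nZ). The divisors of n = 3 are {1, 3}, giving 2 subfields: F_{907^1}, F_{907^3}.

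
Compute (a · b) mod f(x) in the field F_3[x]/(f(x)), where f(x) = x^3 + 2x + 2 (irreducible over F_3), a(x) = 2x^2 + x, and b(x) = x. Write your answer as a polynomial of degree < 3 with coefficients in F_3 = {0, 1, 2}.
a · b ≡ x^2 + 2x + 2 (mod f(x))

Multiply in F_3[x]: a(x)·b(x) = (2x^2 + x)·(x) = 2x^3 + x^2. This has degree ≥ 3, so divide by f(x) over F_3: 2x^3 + x^2 = (2)·(x^3 + 2x + 2) + (x^2 + 2x + 2). Hence a·b ≡ x^2 + 2x + 2 (mod f). (F_3[x]/(f) is a field with 3^3 = 27 elements since f is irreducible of degree 3.)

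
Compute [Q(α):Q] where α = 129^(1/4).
[Q(α):Q] = 4

α is a root of x^4 - 129. By Eisenstein's criterion at the prime p = 3 (which divides the constant term 129 but p^2 = 9 does not, since 129 is squarefree), x^4 - 129 is irreducible over Q. Hence [Q(α):Q] = 4.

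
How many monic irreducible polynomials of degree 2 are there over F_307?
There are 46971 monic irreducible polynomials of degree 2 over F_307

Each element of F_{307^2} that lies in no proper subfield is a root of exactly one monic irreducible of degree 2 over F_307, and each such polynomial has 2 distinct roots in F_{307^2}. By Möbius inversion the count is N_307(2) = (1/2) Σ_{d|2} μ(2/d) · 307^d = (1/2)(μ(2)·307^1 + μ(1)·307^2) = 93942/2 = 46971.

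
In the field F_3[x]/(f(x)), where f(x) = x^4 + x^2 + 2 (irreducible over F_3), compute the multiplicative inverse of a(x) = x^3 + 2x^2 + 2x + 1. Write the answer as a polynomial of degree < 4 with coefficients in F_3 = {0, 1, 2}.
a(x)^(-1) ≡ 2x + 2 (mod f(x))

Since f is irreducible over F_3, F_3[x]/(f) is a field and a(x) ≠ 0 has an inverse. Apply the extended Euclidean algorithm to f(x) and a(x) in F_3[x]: f(x) = (x + 1)·a(x) + (1). The last nonzero remainder is the constant 1 = gcd(f, a) in F_3. Back-substituting through the division chain expresses 1 = s(x)·a(x) + t(x)·f(x) with s(x) ≡ 2x + 2 (mod f), so a(x)^(-1) ≡ s(x) = 2x + 2 (mod f). Check: (x^3 + 2x^2 + 2x + 1)·(2x + 2) = 2x^4 + 2x^2 + 2 ≡ 1 (mod x^4 + x^2 + 2).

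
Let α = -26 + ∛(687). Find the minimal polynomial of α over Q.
m_α(x) = x^3 + 78x^2 + 2028x + 16889

Set β = α + 26 = ∛(687), so β^3 = 687. Then (α + 26)^3 - 687 = 0, i.e. α is a root of g(x) = (x + 26)^3 - 687 = x^3 + 78x^2 + 2028x + 16889. Since g(x) = h(x + 26) where h(x) = x^3 - 687, and h is irreducible over Q (because 687 is not a perfect cube, so h has no rational root, and a monic cubic with no rational root is irreducible), g is also irreducible (irreducibility is preserved under the substitution x → x + 26). Hence m_α(x) = x^3 + 78x^2 + 2028x + 16889.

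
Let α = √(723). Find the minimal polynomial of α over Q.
m_α(x) = x^2 - 723

α satisfies α^2 - 723 = 0, so x^2 - 723 annihilates α. Since d = 723 is squarefree and ≠ 1, it is not a perfect square in Q, so x^2 - 723 has no rational root and is therefore irreducible over Q (a degree-2 polynomial over a field is irreducible iff it has no root). Hence m_α(x) = x^2 - 723.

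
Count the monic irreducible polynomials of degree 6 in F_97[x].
There are 138828513824 monic irreducible polynomials of degree 6 over F_97

Each element of F_{97^6} that lies in no proper subfield is a root of exactly one monic irreducible of degree 6 over F_97, and each such polynomial has 6 distinct roots in F_{97^6}. By Möbius inversion the count is N_97(6) = (1/6) Σ_{d|6} μ(6/d) · 97^d = (1/6)(μ(6)·97^1 + μ(3)·97^2 + μ(2)·97^3 + μ(1)·97^6) = 832971082944/6 = 138828513824.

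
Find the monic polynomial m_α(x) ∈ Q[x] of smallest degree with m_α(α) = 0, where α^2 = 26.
m_α(x) = x^2 - 26

α satisfies α^2 - 26 = 0, so x^2 - 26 annihilates α. Since d = 26 is squarefree and ≠ 1, it is not a perfect square in Q, so x^2 - 26 has no rational root and is therefore irreducible over Q (a degree-2 polynomial over a field is irreducible iff it has no root). Hence m_α(x) = x^2 - 26.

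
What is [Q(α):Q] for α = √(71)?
[Q(α):Q] = 2

[Q(α):Q] equals the degree of the minimal polynomial of α. Here α^2 = 71 and x^2 - 71 is irreducible (d = 71 is squarefree, ≠ 1, hence not a square), so deg(m_α) = 2. Thus [Q(α):Q] = 2.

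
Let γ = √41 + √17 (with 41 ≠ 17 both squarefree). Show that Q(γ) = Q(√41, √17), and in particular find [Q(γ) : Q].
[Q(γ) : Q] = 4 (equivalently, Q(γ) = Q(√41, √17))

Obviously Q(γ) ⊆ Q(√41, √17), and [Q(√41, √17):Q] = 4 (since 41, 17 are distinct squarefree integers > 1 with 697 not a perfect square). To show equality we compute the minimal polynomial of γ. From γ = √41 + √17: γ^2 = 41 + 2√(697) + 17 = 58 + 2√(697), so γ^2 - 58 = 2√(697); squaring, (γ^2 - 58)^2 = 4·697, i.e. γ^4 - 116γ^2 + 3364 - 2788 = 0, i.e. γ^4 - 116γ^2 + 576 = 0. So γ is a root of x^4 - 116x^2 + 576. This polynomial is irreducible over Q: it has no rational root (each ±√41 ± √17 is irrational), and any factorization into two quadratics over Q would force √(697) ∈ Q (pairing opposite roots) or √41, √17 ∈ Q (other pairings), all impossible. Hence [Q(γ):Q] = 4 = [Q(√41, √17):Q], so Q(γ) = Q(√41, √17).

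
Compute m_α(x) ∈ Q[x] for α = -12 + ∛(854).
m_α(x) = x^3 + 36x^2 + 432x + 874

Set β = α + 12 = ∛(854), so β^3 = 854. Then (α + 12)^3 - 854 = 0, i.e. α is a root of g(x) = (x + 12)^3 - 854 = x^3 + 36x^2 + 432x + 874. Since g(x) = h(x + 12) where h(x) = x^3 - 854, and h is irreducible over Q (because 854 is not a perfect cube, so h has no rational root, and a monic cubic with no rational root is irreducible), g is also irreducible (irreducibility is preserved under the substitution x → x + 12). Hence m_α(x) = x^3 + 36x^2 + 432x + 874.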